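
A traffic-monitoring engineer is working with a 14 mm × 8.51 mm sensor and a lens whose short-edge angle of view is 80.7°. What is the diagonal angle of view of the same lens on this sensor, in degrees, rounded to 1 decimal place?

From the short-edge AOV: f = 8.51 / (2·tan(40.35°)) = 8.51 / 1.69913 ≈ 5.0085 mm.
Sensor diagonal = √(14² + 8.51²) = √268.4201 ≈ 16.3835 mm.
Diagonal AOV = 2·arctan(16.3835 / (2 × 5.0085)) = 2·arctan(1.63559) ≈ 117.1167°.

117.1°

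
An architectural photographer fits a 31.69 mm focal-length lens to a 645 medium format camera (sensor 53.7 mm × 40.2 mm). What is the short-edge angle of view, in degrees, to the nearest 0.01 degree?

Angle of view α = 2·arctan(h/2f) with h = 40.2 mm and f = 31.69 mm.
h/2f = 0.63427; arctan(0.63427) ≈ 32.3857°, so α ≈ 64.7714°.

64.77°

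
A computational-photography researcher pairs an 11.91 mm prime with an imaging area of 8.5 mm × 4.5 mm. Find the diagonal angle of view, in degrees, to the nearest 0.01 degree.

43.97°

Sensor diagonal = √(8.5² + 4.5²) = √92.5000 ≈ 9.6177 mm.
Angle of view α = 2·arctan(d/2f) with d = 9.6177 mm and f = 11.91 mm.
d/2f = 0.40377; arctan(0.40377) ≈ 21.9872°, so α ≈ 43.9743°.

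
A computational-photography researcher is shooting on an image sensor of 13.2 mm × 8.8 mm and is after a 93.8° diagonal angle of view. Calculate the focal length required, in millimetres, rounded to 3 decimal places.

Sensor diagonal = √(13.2² + 8.8²) = √251.6800 ≈ 15.8644 mm.
From α = 2·arctan(d/2f) we get f = d / (2·tan(α/2)).
With d = 15.8644 mm and α/2 = 46.9°, tan(α/2) ≈ 1.06862, so f ≈ 15.8644 / 2.13725 ≈ 7.4228 mm.

7.423 mm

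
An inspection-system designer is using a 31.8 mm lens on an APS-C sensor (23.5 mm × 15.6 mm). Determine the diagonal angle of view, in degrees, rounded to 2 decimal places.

47.83°

Sensor diagonal = √(23.5² + 15.6²) = √795.6100 ≈ 28.2066 mm.
Angle of view α = 2·arctan(d/2f) with d = 28.2066 mm and f = 31.8 mm.
d/2f = 0.44350; arctan(0.44350) ≈ 23.9173°, so α ≈ 47.8345°.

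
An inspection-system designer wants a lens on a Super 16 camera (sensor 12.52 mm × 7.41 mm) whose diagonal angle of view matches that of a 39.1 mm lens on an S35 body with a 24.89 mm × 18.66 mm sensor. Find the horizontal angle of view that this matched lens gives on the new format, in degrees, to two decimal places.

Sensor diagonal = √(24.89² + 18.66²) = √967.7077 ≈ 31.1080 mm.
Sensor diagonal = √(12.52² + 7.41²) = √211.6585 ≈ 14.5485 mm.
Equal diagonal AOV ⇒ f₂ = f₁ · 14.5485/31.1080 = 39.1 × 0.46768 ≈ 18.2862 mm.
Horizontal AOV on the new format = 2·arctan(12.52 / (2 × 18.2862)) = 2·arctan(0.34234) ≈ 37.7958°.

37.80°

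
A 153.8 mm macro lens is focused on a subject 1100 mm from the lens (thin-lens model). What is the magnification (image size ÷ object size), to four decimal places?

0.1625×

Thin lens: 1/f = 1/dₒ + 1/dᵢ → 1/dᵢ = 1/153.8 − 1/1100 = 0.0055929 mm⁻¹, so dᵢ ≈ 178.7994 mm.
Magnification m = dᵢ/dₒ = 178.7994/1100 ≈ 0.16254.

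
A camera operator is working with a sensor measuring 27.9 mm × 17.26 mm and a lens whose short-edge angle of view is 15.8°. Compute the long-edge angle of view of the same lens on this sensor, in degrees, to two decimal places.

25.28°

From the short-edge AOV: f = 17.26 / (2·tan(7.9°)) = 17.26 / 0.27752 ≈ 62.1931 mm.
Long-edge AOV = 2·arctan(27.9 / (2 × 62.1931)) = 2·arctan(0.22430) ≈ 25.2846°.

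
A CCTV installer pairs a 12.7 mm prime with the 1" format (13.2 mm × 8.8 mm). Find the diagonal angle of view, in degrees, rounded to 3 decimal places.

Sensor diagonal = √(13.2² + 8.8²) = √251.6800 ≈ 15.8644 mm.
Angle of view α = 2·arctan(d/2f) with d = 15.8644 mm and f = 12.7 mm.
d/2f = 0.62458; arctan(0.62458) ≈ 31.9882°, so α ≈ 63.9765°.

63.976°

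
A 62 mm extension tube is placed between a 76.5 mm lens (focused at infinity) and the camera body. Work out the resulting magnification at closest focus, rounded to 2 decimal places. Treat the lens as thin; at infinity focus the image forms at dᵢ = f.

0.81×

The tube moves the image plane from f to f + e, so dᵢ = 76.5 + 62 = 138.5 mm. Focus is achieved when 1/f = 1/dₒ + 1/dᵢ, giving dₒ = 1/(1/f − 1/(f+e)).
Magnification m = dᵢ/dₒ = (f+e)·(1/f − 1/(f+e)) = e/f = 62/76.5 ≈ 0.8105.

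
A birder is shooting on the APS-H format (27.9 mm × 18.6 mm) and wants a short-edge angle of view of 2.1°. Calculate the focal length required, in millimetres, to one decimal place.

507.4 mm

From α = 2·arctan(h/2f) we get f = h / (2·tan(α/2)).
With h = 18.6 mm and α/2 = 1.05°, tan(α/2) ≈ 0.01833, so f ≈ 18.6 / 0.03666 ≈ 507.4201 mm.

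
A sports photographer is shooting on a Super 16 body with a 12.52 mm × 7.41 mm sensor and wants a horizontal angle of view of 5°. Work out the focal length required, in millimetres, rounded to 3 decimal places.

143.378 mm

From α = 2·arctan(w/2f) we get f = w / (2·tan(α/2)).
With w = 12.52 mm and α/2 = 2.5°, tan(α/2) ≈ 0.04366, so f ≈ 12.52 / 0.08732 ≈ 143.3776 mm.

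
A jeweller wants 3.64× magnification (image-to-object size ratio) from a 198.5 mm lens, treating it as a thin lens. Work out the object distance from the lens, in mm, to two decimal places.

With m = dᵢ/dₒ and 1/f = 1/dₒ + 1/dᵢ, substituting dᵢ = m·dₒ gives 1/f = (1 + 1/m)/dₒ, hence dₒ = f·(1 + 1/m).
dₒ = 198.5 × (1 + 1/3.64) = 198.5 × 1.27473 ≈ 253.033 mm.

253.03 mm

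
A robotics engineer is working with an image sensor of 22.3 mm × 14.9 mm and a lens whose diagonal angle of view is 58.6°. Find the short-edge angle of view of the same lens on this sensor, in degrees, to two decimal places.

34.63°

Sensor diagonal = √(22.3² + 14.9²) = √719.3000 ≈ 26.8198 mm.
From the diagonal AOV: f = 26.8198 / (2·tan(29.3°)) = 26.8198 / 1.12235 ≈ 23.8961 mm.
Short-edge AOV = 2·arctan(14.9 / (2 × 23.8961)) = 2·arctan(0.31177) ≈ 34.6314°.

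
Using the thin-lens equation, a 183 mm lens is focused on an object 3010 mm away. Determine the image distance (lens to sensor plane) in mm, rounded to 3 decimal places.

194.846 mm

1/dᵢ = 1/f − 1/dₒ = 1/183 − 1/3010 = 0.0051323 mm⁻¹.
dᵢ = 1/0.0051323 ≈ 194.8461 mm.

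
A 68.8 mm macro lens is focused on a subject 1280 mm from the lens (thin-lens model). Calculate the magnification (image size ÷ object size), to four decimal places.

0.0568×

Thin lens: 1/f = 1/dₒ + 1/dᵢ → 1/dᵢ = 1/68.8 − 1/1280 = 0.0137536 mm⁻¹, so dᵢ ≈ 72.7081 mm.
Magnification m = dᵢ/dₒ = 72.7081/1280 ≈ 0.05680.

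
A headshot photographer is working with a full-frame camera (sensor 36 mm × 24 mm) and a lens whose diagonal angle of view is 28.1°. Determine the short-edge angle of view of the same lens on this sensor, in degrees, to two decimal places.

15.81°

Sensor diagonal = √(36² + 24²) = √1872.0000 ≈ 43.2666 mm.
From the diagonal AOV: f = 43.2666 / (2·tan(14.05°)) = 43.2666 / 0.50051 ≈ 86.4450 mm.
Short-edge AOV = 2·arctan(24 / (2 × 86.4450)) = 2·arctan(0.13882) ≈ 15.8062°.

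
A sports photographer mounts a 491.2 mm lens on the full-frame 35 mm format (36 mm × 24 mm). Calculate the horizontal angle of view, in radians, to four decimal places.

0.0733 rad

Angle of view α = 2·arctan(w/2f) with w = 36 mm and f = 491.2 mm.
w/2f = 0.03664; arctan(0.03664) ≈ 0.0366 rad, so α ≈ 0.0733 rad.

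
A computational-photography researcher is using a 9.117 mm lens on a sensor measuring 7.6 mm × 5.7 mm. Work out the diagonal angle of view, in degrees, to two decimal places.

Sensor diagonal = √(7.6² + 5.7²) = √90.2500 ≈ 9.5000 mm.
Angle of view α = 2·arctan(d/2f) with d = 9.5000 mm and f = 9.117 mm.
d/2f = 0.52100; arctan(0.52100) ≈ 27.5197°, so α ≈ 55.0395°.

55.04°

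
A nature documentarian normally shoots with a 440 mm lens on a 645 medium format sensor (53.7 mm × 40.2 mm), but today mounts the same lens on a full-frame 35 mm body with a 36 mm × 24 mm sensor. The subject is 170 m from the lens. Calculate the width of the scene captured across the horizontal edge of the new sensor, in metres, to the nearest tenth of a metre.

The focal length stays 440 mm; the relevant sensor dimension is now w = 36 mm. Object distance dₒ = 170 m = 170000 mm.
Thin-lens field width W = w·(dₒ − f)/f = 36 × (170000 − 440)/440 ≈ 13873.091 mm = 13.8731 m.

13.9 m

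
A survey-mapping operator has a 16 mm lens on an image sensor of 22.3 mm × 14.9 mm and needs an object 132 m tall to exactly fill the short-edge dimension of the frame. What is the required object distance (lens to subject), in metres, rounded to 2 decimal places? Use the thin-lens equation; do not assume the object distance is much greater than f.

141.76 m

W: 132 m = 132000 mm.
Magnification m = h/W = dᵢ/dₒ; combined with 1/f = 1/dₒ + 1/dᵢ this gives dₒ = f·(1 + W/h).
dₒ = 16 mm × (1 + 132000/14.9) = 16 × 8860.0604 ≈ 141760.966 mm = 141.761 m.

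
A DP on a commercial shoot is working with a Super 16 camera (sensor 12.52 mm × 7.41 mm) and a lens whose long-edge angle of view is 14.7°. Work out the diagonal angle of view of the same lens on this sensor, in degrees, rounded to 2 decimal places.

From the long-edge AOV: f = 12.52 / (2·tan(7.35°)) = 12.52 / 0.25798 ≈ 48.5309 mm.
Sensor diagonal = √(12.52² + 7.41²) = √211.6585 ≈ 14.5485 mm.
Diagonal AOV = 2·arctan(14.5485 / (2 × 48.5309)) = 2·arctan(0.14989) ≈ 17.0491°.

17.05°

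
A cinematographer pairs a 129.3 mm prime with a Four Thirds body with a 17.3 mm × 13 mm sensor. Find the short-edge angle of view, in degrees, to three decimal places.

5.756°

Angle of view α = 2·arctan(h/2f) with h = 13 mm and f = 129.3 mm.
h/2f = 0.05027; arctan(0.05027) ≈ 2.8779°, so α ≈ 5.7558°.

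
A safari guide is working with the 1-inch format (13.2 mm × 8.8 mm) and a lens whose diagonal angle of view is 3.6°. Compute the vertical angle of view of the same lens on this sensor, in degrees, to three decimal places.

1.997°

Sensor diagonal = √(13.2² + 8.8²) = √251.6800 ≈ 15.8644 mm.
From the diagonal AOV: f = 15.8644 / (2·tan(1.8°)) = 15.8644 / 0.06285 ≈ 252.4071 mm.
Vertical AOV = 2·arctan(8.8 / (2 × 252.4071)) = 2·arctan(0.01743) ≈ 1.9974°.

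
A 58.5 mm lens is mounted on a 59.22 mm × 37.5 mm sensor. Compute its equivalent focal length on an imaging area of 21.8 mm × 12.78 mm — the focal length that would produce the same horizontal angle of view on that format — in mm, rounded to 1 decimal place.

21.5 mm

Equal angle of view means equal width/f ratio, so f₂ = f₁ · (width₂/width₁) = 58.5 × 21.8/59.22.
f₂ = 58.5 × 0.36812 ≈ 21.535 mm.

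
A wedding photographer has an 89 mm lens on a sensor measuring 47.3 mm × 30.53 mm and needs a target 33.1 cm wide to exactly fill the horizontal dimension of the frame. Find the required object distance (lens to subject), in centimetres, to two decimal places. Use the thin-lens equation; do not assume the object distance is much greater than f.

W: 33.1 cm = 331 mm.
Magnification m = w/W = dᵢ/dₒ; combined with 1/f = 1/dₒ + 1/dᵢ this gives dₒ = f·(1 + W/w).
dₒ = 89 mm × (1 + 331/47.3) = 89 × 7.9979 ≈ 711.812 mm = 71.1812 cm.

71.18 cm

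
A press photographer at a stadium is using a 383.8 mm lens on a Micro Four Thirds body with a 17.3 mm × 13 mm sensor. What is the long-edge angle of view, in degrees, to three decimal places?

Angle of view α = 2·arctan(w/2f) with w = 17.3 mm and f = 383.8 mm.
w/2f = 0.02254; arctan(0.02254) ≈ 1.2911°, so α ≈ 2.5822°.

2.582°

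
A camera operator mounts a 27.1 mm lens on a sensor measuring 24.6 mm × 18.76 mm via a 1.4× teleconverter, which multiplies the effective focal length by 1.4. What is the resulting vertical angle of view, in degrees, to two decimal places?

Effective focal length f = 27.1 × 1.4 = 37.94 mm.
α = 2·arctan(18.76 / (2 × 37.94)) = 2·arctan(0.24723) ≈ 27.7738°.

27.77°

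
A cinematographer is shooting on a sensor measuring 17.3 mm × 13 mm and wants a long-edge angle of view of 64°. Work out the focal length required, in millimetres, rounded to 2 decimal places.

13.84 mm

From α = 2·arctan(w/2f) we get f = w / (2·tan(α/2)).
With w = 17.3 mm and α/2 = 32°, tan(α/2) ≈ 0.62487, so f ≈ 17.3 / 1.24974 ≈ 13.8429 mm.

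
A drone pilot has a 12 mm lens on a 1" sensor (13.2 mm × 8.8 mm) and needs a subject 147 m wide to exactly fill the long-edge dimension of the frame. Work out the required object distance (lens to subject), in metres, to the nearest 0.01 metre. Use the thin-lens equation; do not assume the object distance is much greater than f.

W: 147 m = 147000 mm.
Magnification m = w/W = dᵢ/dₒ; combined with 1/f = 1/dₒ + 1/dᵢ this gives dₒ = f·(1 + W/w).
dₒ = 12 mm × (1 + 147000/13.2) = 12 × 11137.3636 ≈ 133648.364 mm = 133.648 m.

133.65 m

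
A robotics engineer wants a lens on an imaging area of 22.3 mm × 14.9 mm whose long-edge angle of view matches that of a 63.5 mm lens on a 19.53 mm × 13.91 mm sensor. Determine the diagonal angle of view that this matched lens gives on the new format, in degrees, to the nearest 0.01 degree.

Equal long-edge AOV ⇒ f₂ = f₁ · 22.3/19.53 = 63.5 × 1.14183 ≈ 72.5064 mm.
Sensor diagonal = √(22.3² + 14.9²) = √719.3000 ≈ 26.8198 mm.
Diagonal AOV on the new format = 2·arctan(26.8198 / (2 × 72.5064)) = 2·arctan(0.18495) ≈ 20.9566°.

20.96°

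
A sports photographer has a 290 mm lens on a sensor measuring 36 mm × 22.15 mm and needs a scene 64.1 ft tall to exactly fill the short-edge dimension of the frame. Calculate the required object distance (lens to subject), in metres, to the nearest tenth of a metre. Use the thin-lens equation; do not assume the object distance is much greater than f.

256.1 m

W: 64.1 ft × 304.8 mm/ft = 19537.68 mm.
Magnification m = h/W = dᵢ/dₒ; combined with 1/f = 1/dₒ + 1/dᵢ this gives dₒ = f·(1 + W/h).
dₒ = 290 mm × (1 + 19537.7/22.15) = 290 × 883.0623 ≈ 256088.060 mm = 256.088 m.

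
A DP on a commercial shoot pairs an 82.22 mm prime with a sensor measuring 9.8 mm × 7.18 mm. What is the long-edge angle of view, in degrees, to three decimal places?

6.821°

Angle of view α = 2·arctan(w/2f) with w = 9.8 mm and f = 82.22 mm.
w/2f = 0.05960; arctan(0.05960) ≈ 3.4106°, so α ≈ 6.8212°.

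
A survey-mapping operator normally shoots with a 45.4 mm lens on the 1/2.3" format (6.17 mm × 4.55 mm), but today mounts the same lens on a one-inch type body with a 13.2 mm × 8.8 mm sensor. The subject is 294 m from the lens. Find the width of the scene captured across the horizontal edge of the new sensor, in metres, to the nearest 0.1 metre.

The focal length stays 45.4 mm; the relevant sensor dimension is now w = 13.2 mm. Object distance dₒ = 294 m = 294000 mm.
Thin-lens field width W = w·(dₒ − f)/f = 13.2 × (294000 − 45.4)/45.4 ≈ 85466.976 mm = 85.467 m.

85.5 m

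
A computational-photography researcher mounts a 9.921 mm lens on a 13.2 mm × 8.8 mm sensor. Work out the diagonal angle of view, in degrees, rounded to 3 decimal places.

Sensor diagonal = √(13.2² + 8.8²) = √251.6800 ≈ 15.8644 mm.
Angle of view α = 2·arctan(d/2f) with d = 15.8644 mm and f = 9.921 mm.
d/2f = 0.79954; arctan(0.79954) ≈ 38.6437°, so α ≈ 77.2873°.

77.287°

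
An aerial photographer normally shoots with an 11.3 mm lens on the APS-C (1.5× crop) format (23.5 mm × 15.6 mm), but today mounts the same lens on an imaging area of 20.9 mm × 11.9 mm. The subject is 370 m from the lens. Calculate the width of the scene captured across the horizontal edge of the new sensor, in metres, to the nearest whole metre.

684 m

The focal length stays 11.3 mm; the relevant sensor dimension is now w = 20.9 mm. Object distance dₒ = 370 m = 370000 mm.
Thin-lens field width W = w·(dₒ − f)/f = 20.9 × (370000 − 11.3)/11.3 ≈ 684315.383 mm = 684.315 m.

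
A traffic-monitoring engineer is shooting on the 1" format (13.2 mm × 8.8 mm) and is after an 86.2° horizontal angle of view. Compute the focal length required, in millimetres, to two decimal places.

From α = 2·arctan(w/2f) we get f = w / (2·tan(α/2)).
With w = 13.2 mm and α/2 = 43.1°, tan(α/2) ≈ 0.93578, so f ≈ 13.2 / 1.87157 ≈ 7.0529 mm.

7.05 mm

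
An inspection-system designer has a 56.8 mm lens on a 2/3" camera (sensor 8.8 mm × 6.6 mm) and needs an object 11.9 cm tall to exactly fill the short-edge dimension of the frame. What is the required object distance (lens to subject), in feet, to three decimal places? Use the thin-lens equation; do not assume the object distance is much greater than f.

W: 11.9 cm = 119 mm.
Magnification m = h/W = dᵢ/dₒ; combined with 1/f = 1/dₒ + 1/dᵢ this gives dₒ = f·(1 + W/h).
dₒ = 56.8 mm × (1 + 119/6.6) = 56.8 × 19.0303 ≈ 1080.921 mm = 1080.921/304.8 ft = 3.54633 ft.

3.546 ft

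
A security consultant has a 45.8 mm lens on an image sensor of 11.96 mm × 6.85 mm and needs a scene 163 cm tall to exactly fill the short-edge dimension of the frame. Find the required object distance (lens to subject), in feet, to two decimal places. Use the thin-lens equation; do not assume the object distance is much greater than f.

W: 163 cm = 1630 mm.
Magnification m = h/W = dᵢ/dₒ; combined with 1/f = 1/dₒ + 1/dᵢ this gives dₒ = f·(1 + W/h).
dₒ = 45.8 mm × (1 + 1630/6.85) = 45.8 × 238.9562 ≈ 10944.194 mm = 10944.194/304.8 ft = 35.9061 ft.

35.91 ft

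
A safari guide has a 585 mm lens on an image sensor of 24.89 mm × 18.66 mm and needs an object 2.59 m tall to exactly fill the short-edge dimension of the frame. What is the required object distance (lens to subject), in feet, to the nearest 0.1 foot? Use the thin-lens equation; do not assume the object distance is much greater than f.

W: 2.59 m = 2590 mm.
Magnification m = h/W = dᵢ/dₒ; combined with 1/f = 1/dₒ + 1/dᵢ this gives dₒ = f·(1 + W/h).
dₒ = 585 mm × (1 + 2590/18.66) = 585 × 139.7996 ≈ 81782.749 mm = 81782.749/304.8 ft = 268.316 ft.

268.3 ft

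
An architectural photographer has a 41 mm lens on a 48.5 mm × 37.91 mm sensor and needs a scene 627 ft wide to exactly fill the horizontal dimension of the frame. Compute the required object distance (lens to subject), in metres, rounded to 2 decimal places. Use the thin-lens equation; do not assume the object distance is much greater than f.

W: 627 ft × 304.8 mm/ft = 191109.59 mm.
Magnification m = w/W = dᵢ/dₒ; combined with 1/f = 1/dₒ + 1/dᵢ this gives dₒ = f·(1 + W/w).
dₒ = 41 mm × (1 + 191110/48.5) = 41 × 3941.4040 ≈ 161597.564 mm = 161.598 m.

161.60 m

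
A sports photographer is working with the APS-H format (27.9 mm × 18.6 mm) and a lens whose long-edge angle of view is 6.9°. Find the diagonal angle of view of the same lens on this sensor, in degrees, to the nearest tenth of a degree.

From the long-edge AOV: f = 27.9 / (2·tan(3.45°)) = 27.9 / 0.12057 ≈ 231.3942 mm.
Sensor diagonal = √(27.9² + 18.6²) = √1124.3700 ≈ 33.5316 mm.
Diagonal AOV = 2·arctan(33.5316 / (2 × 231.3942)) = 2·arctan(0.07246) ≈ 8.2883°.

8.3°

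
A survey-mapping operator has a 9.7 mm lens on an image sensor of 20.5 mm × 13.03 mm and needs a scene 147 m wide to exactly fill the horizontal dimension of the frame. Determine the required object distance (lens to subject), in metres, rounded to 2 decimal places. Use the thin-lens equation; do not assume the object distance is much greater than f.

W: 147 m = 147000 mm.
Magnification m = w/W = dᵢ/dₒ; combined with 1/f = 1/dₒ + 1/dᵢ this gives dₒ = f·(1 + W/w).
dₒ = 9.7 mm × (1 + 147000/20.5) = 9.7 × 7171.7317 ≈ 69565.798 mm = 69.5658 m.

69.57 m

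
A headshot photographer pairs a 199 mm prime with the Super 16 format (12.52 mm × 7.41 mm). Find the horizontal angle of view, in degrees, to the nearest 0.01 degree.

3.60°

Angle of view α = 2·arctan(w/2f) with w = 12.52 mm and f = 199 mm.
w/2f = 0.03146; arctan(0.03146) ≈ 1.8018°, so α ≈ 3.6036°.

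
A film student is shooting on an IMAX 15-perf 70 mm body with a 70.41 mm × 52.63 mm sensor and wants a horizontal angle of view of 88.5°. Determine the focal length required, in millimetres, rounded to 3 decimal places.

From α = 2·arctan(w/2f) we get f = w / (2·tan(α/2)).
With w = 70.41 mm and α/2 = 44.25°, tan(α/2) ≈ 0.97416, so f ≈ 70.41 / 1.94831 ≈ 36.1389 mm.

36.139 mm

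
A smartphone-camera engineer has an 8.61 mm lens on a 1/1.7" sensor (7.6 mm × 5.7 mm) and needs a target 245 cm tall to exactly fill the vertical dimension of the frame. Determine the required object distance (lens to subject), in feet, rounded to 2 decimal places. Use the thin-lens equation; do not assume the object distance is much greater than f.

12.17 ft

W: 245 cm = 2450 mm.
Magnification m = h/W = dᵢ/dₒ; combined with 1/f = 1/dₒ + 1/dᵢ this gives dₒ = f·(1 + W/h).
dₒ = 8.61 mm × (1 + 2450/5.7) = 8.61 × 430.8246 ≈ 3709.399 mm = 3709.399/304.8 ft = 12.1699 ft.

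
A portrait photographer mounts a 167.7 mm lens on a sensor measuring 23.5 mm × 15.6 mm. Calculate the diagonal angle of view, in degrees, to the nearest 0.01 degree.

9.61°

Sensor diagonal = √(23.5² + 15.6²) = √795.6100 ≈ 28.2066 mm.
Angle of view α = 2·arctan(d/2f) with d = 28.2066 mm and f = 167.7 mm.
d/2f = 0.08410; arctan(0.08410) ≈ 4.8072°, so α ≈ 9.6143°.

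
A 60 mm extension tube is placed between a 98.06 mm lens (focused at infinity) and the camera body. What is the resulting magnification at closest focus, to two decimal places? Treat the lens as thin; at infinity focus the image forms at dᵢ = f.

The tube moves the image plane from f to f + e, so dᵢ = 98.06 + 60 = 158.06 mm. Focus is achieved when 1/f = 1/dₒ + 1/dᵢ, giving dₒ = 1/(1/f − 1/(f+e)).
Magnification m = dᵢ/dₒ = (f+e)·(1/f − 1/(f+e)) = e/f = 60/98.06 ≈ 0.6119.

0.61×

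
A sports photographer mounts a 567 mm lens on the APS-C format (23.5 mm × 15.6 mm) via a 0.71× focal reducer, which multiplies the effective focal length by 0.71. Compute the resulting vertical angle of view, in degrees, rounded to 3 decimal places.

2.220°

Effective focal length f = 567 × 0.71 = 402.57 mm.
α = 2·arctan(15.6 / (2 × 402.57)) = 2·arctan(0.01938) ≈ 2.2200°.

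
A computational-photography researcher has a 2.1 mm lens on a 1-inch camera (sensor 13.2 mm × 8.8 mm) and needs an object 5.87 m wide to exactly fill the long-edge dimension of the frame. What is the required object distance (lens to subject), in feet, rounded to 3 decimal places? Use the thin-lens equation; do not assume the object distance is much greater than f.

W: 5.87 m = 5870 mm.
Magnification m = w/W = dᵢ/dₒ; combined with 1/f = 1/dₒ + 1/dᵢ this gives dₒ = f·(1 + W/w).
dₒ = 2.1 mm × (1 + 5870/13.2) = 2.1 × 445.6970 ≈ 935.964 mm = 935.964/304.8 ft = 3.07075 ft.

3.071 ft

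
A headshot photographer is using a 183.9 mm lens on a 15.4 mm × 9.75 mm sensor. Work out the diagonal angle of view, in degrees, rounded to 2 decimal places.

5.67°

Sensor diagonal = √(15.4² + 9.75²) = √332.2225 ≈ 18.2270 mm.
Angle of view α = 2·arctan(d/2f) with d = 18.2270 mm and f = 183.9 mm.
d/2f = 0.04956; arctan(0.04956) ≈ 2.8371°, so α ≈ 5.6741°.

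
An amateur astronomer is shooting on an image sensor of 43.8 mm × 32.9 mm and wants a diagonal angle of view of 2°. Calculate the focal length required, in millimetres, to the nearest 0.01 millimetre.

1569.17 mm

Sensor diagonal = √(43.8² + 32.9²) = √3000.8500 ≈ 54.7800 mm.
From α = 2·arctan(d/2f) we get f = d / (2·tan(α/2)).
With d = 54.7800 mm and α/2 = 1°, tan(α/2) ≈ 0.01746, so f ≈ 54.7800 / 0.03491 ≈ 1569.1725 mm.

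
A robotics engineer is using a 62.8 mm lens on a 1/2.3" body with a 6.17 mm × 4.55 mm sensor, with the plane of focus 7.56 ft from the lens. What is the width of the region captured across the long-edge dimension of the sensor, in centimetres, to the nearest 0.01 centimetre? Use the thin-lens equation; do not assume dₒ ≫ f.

22.02 cm

dₒ: 7.56 ft × 304.8 mm/ft = 2304.29 mm.
Similar triangles through the lens centre give W/dₒ = w/dᵢ; with 1/f = 1/dₒ + 1/dᵢ this gives W = w·(dₒ − f)/f.
W = 6.17 mm × (2304.29 − 62.8) / 62.8 = 6.17 × 35.6925 ≈ 220.223 mm = 22.0223 cm.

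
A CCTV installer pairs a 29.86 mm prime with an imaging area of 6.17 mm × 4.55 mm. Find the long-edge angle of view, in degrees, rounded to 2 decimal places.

11.80°

Angle of view α = 2·arctan(w/2f) with w = 6.17 mm and f = 29.86 mm.
w/2f = 0.10332; arctan(0.10332) ≈ 5.8986°, so α ≈ 11.7972°.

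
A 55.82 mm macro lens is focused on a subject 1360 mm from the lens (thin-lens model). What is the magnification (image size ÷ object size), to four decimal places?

Thin lens: 1/f = 1/dₒ + 1/dᵢ → 1/dᵢ = 1/55.82 − 1/1360 = 0.0171794 mm⁻¹, so dᵢ ≈ 58.2091 mm.
Magnification m = dᵢ/dₒ = 58.2091/1360 ≈ 0.04280.

0.0428×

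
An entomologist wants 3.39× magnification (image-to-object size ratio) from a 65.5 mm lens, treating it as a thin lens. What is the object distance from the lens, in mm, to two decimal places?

84.82 mm

With m = dᵢ/dₒ and 1/f = 1/dₒ + 1/dᵢ, substituting dᵢ = m·dₒ gives 1/f = (1 + 1/m)/dₒ, hence dₒ = f·(1 + 1/m).
dₒ = 65.5 × (1 + 1/3.39) = 65.5 × 1.29499 ≈ 84.822 mm.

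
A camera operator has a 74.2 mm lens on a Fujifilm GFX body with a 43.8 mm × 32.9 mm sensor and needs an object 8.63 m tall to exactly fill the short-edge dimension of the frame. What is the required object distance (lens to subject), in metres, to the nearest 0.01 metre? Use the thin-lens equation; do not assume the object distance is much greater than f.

19.54 m

W: 8.63 m = 8630 mm.
Magnification m = h/W = dᵢ/dₒ; combined with 1/f = 1/dₒ + 1/dᵢ this gives dₒ = f·(1 + W/h).
dₒ = 74.2 mm × (1 + 8630/32.9) = 74.2 × 263.3100 ≈ 19537.604 mm = 19.5376 m.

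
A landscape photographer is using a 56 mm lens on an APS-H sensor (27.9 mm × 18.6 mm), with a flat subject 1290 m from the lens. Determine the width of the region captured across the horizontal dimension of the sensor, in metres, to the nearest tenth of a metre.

dₒ: 1290 m = 1.29e+06 mm.
Similar triangles through the lens centre give W/dₒ = w/dᵢ; with 1/f = 1/dₒ + 1/dᵢ this gives W = w·(dₒ − f)/f.
W = 27.9 mm × (1.29e+06 − 56) / 56 = 27.9 × 23034.7143 ≈ 642668.529 mm = 642.669 m.

642.7 m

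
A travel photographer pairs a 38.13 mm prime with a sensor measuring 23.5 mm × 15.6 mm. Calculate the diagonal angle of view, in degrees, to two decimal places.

Sensor diagonal = √(23.5² + 15.6²) = √795.6100 ≈ 28.2066 mm.
Angle of view α = 2·arctan(d/2f) with d = 28.2066 mm and f = 38.13 mm.
d/2f = 0.36987; arctan(0.36987) ≈ 20.2981°, so α ≈ 40.5962°.

40.60°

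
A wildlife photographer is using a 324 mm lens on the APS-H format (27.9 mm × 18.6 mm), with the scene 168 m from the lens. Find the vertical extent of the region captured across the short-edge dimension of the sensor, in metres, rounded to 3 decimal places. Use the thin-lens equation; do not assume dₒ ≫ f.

9.626 m

dₒ: 168 m = 168000 mm.
Similar triangles through the lens centre give W/dₒ = h/dᵢ; with 1/f = 1/dₒ + 1/dᵢ this gives W = h·(dₒ − f)/f.
W = 18.6 mm × (168000 − 324) / 324 = 18.6 × 517.5185 ≈ 9625.844 mm = 9.62584 m.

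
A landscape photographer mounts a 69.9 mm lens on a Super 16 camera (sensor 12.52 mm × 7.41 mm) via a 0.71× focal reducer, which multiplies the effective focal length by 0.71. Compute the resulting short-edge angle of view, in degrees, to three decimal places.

8.539°

Effective focal length f = 69.9 × 0.71 = 49.629 mm.
α = 2·arctan(7.41 / (2 × 49.629)) = 2·arctan(0.07465) ≈ 8.5389°.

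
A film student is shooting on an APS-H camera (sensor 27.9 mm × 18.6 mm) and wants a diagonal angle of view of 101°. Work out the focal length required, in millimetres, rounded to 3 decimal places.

13.821 mm

Sensor diagonal = √(27.9² + 18.6²) = √1124.3700 ≈ 33.5316 mm.
From α = 2·arctan(d/2f) we get f = d / (2·tan(α/2)).
With d = 33.5316 mm and α/2 = 50.5°, tan(α/2) ≈ 1.21310, so f ≈ 33.5316 / 2.42619 ≈ 13.8207 mm.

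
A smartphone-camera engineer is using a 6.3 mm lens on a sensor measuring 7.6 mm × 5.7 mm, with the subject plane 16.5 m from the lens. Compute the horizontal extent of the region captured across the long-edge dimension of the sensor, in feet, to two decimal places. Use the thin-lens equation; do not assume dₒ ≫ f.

65.28 ft

dₒ: 16.5 m = 16500 mm.
Similar triangles through the lens centre give W/dₒ = w/dᵢ; with 1/f = 1/dₒ + 1/dᵢ this gives W = w·(dₒ − f)/f.
W = 7.6 mm × (16500 − 6.3) / 6.3 = 7.6 × 2618.0476 ≈ 19897.162 mm = 19897.162/304.8 ft = 65.2794 ft.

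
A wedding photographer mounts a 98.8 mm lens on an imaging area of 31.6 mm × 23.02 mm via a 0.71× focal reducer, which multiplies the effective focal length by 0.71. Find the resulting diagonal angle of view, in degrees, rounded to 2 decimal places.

Effective focal length f = 98.8 × 0.71 = 70.148 mm.
Sensor diagonal = √(31.6² + 23.02²) = √1528.4804 ≈ 39.0958 mm.
α = 2·arctan(39.096 / (2 × 70.148)) = 2·arctan(0.27867) ≈ 31.1427°.

31.14°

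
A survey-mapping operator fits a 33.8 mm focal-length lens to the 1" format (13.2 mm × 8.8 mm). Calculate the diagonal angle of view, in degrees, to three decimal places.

Sensor diagonal = √(13.2² + 8.8²) = √251.6800 ≈ 15.8644 mm.
Angle of view α = 2·arctan(d/2f) with d = 15.8644 mm and f = 33.8 mm.
d/2f = 0.23468; arctan(0.23468) ≈ 13.2072°, so α ≈ 26.4144°.

26.414°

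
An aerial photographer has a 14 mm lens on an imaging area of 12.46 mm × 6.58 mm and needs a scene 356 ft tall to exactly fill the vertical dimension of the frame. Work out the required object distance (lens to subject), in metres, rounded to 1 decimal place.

230.9 m

W: 356 ft × 304.8 mm/ft = 108508.80 mm.
Magnification m = h/W = dᵢ/dₒ; combined with 1/f = 1/dₒ + 1/dᵢ this gives dₒ = f·(1 + W/h).
dₒ = 14 mm × (1 + 108509/6.58) = 14 × 16491.6986 ≈ 230883.780 mm = 230.884 m.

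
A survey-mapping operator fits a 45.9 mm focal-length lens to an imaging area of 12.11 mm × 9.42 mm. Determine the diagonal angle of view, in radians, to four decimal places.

0.3312 rad

Sensor diagonal = √(12.11² + 9.42²) = √235.3885 ≈ 15.3424 mm.
Angle of view α = 2·arctan(d/2f) with d = 15.3424 mm and f = 45.9 mm.
d/2f = 0.16713; arctan(0.16713) ≈ 0.1656 rad, so α ≈ 0.3312 rad.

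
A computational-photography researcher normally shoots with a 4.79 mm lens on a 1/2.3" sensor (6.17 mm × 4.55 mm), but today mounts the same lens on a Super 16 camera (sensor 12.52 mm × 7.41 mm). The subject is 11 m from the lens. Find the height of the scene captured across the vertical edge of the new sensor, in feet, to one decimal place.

55.8 ft

The focal length stays 4.79 mm; the relevant sensor dimension is now h = 7.41 mm. Object distance dₒ = 11 m = 11000 mm.
Thin-lens field height W = h·(dₒ − f)/f = 7.41 × (11000 − 4.79)/4.79 ≈ 17009.291 mm = 17009.291/304.8 ft = 55.8048 ft.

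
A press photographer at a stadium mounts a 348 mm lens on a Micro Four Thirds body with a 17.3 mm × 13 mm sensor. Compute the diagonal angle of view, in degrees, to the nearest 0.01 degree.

Sensor diagonal = √(17.3² + 13²) = √468.2900 ≈ 21.6400 mm.
Angle of view α = 2·arctan(d/2f) with d = 21.6400 mm and f = 348 mm.
d/2f = 0.03109; arctan(0.03109) ≈ 1.7809°, so α ≈ 3.5617°.

3.56°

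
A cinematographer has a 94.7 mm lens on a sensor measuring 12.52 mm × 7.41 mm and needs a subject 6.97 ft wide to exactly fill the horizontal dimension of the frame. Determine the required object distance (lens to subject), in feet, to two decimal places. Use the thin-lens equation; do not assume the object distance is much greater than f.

53.03 ft

W: 6.97 ft × 304.8 mm/ft = 2124.46 mm.
Magnification m = w/W = dᵢ/dₒ; combined with 1/f = 1/dₒ + 1/dᵢ this gives dₒ = f·(1 + W/w).
dₒ = 94.7 mm × (1 + 2124.46/12.52) = 94.7 × 170.6850 ≈ 16163.867 mm = 16163.867/304.8 ft = 53.0311 ft.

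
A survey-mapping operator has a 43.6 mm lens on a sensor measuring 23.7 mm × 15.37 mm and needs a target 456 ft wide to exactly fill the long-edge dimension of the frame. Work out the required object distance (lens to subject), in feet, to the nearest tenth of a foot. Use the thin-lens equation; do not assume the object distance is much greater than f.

W: 456 ft × 304.8 mm/ft = 138988.80 mm.
Magnification m = w/W = dᵢ/dₒ; combined with 1/f = 1/dₒ + 1/dᵢ this gives dₒ = f·(1 + W/w).
dₒ = 43.6 mm × (1 + 138989/23.7) = 43.6 × 5865.5061 ≈ 255736.068 mm = 255736.068/304.8 ft = 839.029 ft.

839.0 ft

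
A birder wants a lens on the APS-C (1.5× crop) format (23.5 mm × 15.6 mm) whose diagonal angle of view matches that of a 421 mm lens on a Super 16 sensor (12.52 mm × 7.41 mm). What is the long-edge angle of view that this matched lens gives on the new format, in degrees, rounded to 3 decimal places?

1.649°

Sensor diagonal = √(12.52² + 7.41²) = √211.6585 ≈ 14.5485 mm.
Sensor diagonal = √(23.5² + 15.6²) = √795.6100 ≈ 28.2066 mm.
Equal diagonal AOV ⇒ f₂ = f₁ · 28.2066/14.5485 = 421 × 1.93880 ≈ 816.2334 mm.
Long-edge AOV on the new format = 2·arctan(23.5 / (2 × 816.2334)) = 2·arctan(0.01440) ≈ 1.6495°.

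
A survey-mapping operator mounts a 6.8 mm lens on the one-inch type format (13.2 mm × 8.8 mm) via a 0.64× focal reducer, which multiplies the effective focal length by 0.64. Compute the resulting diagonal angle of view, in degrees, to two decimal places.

122.50°

Effective focal length f = 6.8 × 0.64 = 4.352 mm.
Sensor diagonal = √(13.2² + 8.8²) = √251.6800 ≈ 15.8644 mm.
α = 2·arctan(15.864 / (2 × 4.352)) = 2·arctan(1.82266) ≈ 122.4973°.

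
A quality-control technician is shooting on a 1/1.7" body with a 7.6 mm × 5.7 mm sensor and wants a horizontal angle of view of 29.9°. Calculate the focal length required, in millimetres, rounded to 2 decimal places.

14.23 mm

From α = 2·arctan(w/2f) we get f = w / (2·tan(α/2)).
With w = 7.6 mm and α/2 = 14.95°, tan(α/2) ≈ 0.26701, so f ≈ 7.6 / 0.53403 ≈ 14.2315 mm.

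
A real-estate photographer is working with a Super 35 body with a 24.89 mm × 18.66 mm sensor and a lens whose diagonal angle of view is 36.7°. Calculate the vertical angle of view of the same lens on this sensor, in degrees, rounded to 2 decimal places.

Sensor diagonal = √(24.89² + 18.66²) = √967.7077 ≈ 31.1080 mm.
From the diagonal AOV: f = 31.1080 / (2·tan(18.35°)) = 31.1080 / 0.66337 ≈ 46.8936 mm.
Vertical AOV = 2·arctan(18.66 / (2 × 46.8936)) = 2·arctan(0.19896) ≈ 22.5053°.

22.51°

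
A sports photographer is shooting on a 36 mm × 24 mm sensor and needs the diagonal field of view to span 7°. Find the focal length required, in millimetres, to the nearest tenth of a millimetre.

353.7 mm

Sensor diagonal = √(36² + 24²) = √1872.0000 ≈ 43.2666 mm.
From α = 2·arctan(d/2f) we get f = d / (2·tan(α/2)).
With d = 43.2666 mm and α/2 = 3.5°, tan(α/2) ≈ 0.06116, so f ≈ 43.2666 / 0.12233 ≈ 353.7015 mm.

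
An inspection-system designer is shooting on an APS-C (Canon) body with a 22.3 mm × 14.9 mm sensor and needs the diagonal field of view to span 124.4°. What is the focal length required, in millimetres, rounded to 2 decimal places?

7.07 mm

Sensor diagonal = √(22.3² + 14.9²) = √719.3000 ≈ 26.8198 mm.
From α = 2·arctan(d/2f) we get f = d / (2·tan(α/2)).
With d = 26.8198 mm and α/2 = 62.2°, tan(α/2) ≈ 1.89667, so f ≈ 26.8198 / 3.79334 ≈ 7.0702 mm.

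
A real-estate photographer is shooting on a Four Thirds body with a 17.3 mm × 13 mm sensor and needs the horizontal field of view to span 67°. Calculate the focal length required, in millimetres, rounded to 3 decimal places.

13.069 mm

From α = 2·arctan(w/2f) we get f = w / (2·tan(α/2)).
With w = 17.3 mm and α/2 = 33.5°, tan(α/2) ≈ 0.66189, so f ≈ 17.3 / 1.32377 ≈ 13.0687 mm.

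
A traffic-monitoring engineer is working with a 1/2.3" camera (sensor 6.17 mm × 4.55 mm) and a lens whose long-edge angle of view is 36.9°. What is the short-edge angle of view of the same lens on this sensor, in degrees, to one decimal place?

27.6°

From the long-edge AOV: f = 6.17 / (2·tan(18.45°)) = 6.17 / 0.66725 ≈ 9.2469 mm.
Short-edge AOV = 2·arctan(4.55 / (2 × 9.2469)) = 2·arctan(0.24603) ≈ 27.6437°.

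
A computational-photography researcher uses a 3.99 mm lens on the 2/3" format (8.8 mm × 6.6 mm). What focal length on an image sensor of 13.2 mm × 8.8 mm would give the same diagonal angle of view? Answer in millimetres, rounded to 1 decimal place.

5.8 mm

Sensor diagonal = √(8.8² + 6.6²) = √121.0000 ≈ 11.0000 mm.
Sensor diagonal = √(13.2² + 8.8²) = √251.6800 ≈ 15.8644 mm.
Equal angle of view means equal diagonal/f ratio, so f₂ = f₁ · (diagonal₂/diagonal₁) = 3.99 × 15.8644/11.0000.
f₂ = 3.99 × 1.44222 ≈ 5.754 mm.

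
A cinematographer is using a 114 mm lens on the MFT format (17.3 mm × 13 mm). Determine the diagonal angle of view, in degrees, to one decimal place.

10.8°

Sensor diagonal = √(17.3² + 13²) = √468.2900 ≈ 21.6400 mm.
Angle of view α = 2·arctan(d/2f) with d = 21.6400 mm and f = 114 mm.
d/2f = 0.09491; arctan(0.09491) ≈ 5.4218°, so α ≈ 10.8437°.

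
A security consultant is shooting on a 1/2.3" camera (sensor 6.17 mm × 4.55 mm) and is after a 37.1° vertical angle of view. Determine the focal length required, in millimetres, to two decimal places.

From α = 2·arctan(h/2f) we get f = h / (2·tan(α/2)).
With h = 4.55 mm and α/2 = 18.55°, tan(α/2) ≈ 0.33557, so f ≈ 4.55 / 0.67113 ≈ 6.7796 mm.

6.78 mm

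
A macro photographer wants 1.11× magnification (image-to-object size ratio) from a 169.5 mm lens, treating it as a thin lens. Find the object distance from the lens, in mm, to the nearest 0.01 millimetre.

322.20 mm

With m = dᵢ/dₒ and 1/f = 1/dₒ + 1/dᵢ, substituting dᵢ = m·dₒ gives 1/f = (1 + 1/m)/dₒ, hence dₒ = f·(1 + 1/m).
dₒ = 169.5 × (1 + 1/1.11) = 169.5 × 1.90090 ≈ 322.203 mm.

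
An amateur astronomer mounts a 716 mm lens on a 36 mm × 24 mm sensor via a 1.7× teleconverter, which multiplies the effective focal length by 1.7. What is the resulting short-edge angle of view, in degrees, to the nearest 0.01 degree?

1.13°

Effective focal length f = 716 × 1.7 = 1217.2 mm.
α = 2·arctan(24 / (2 × 1217.2)) = 2·arctan(0.00986) ≈ 1.1297°.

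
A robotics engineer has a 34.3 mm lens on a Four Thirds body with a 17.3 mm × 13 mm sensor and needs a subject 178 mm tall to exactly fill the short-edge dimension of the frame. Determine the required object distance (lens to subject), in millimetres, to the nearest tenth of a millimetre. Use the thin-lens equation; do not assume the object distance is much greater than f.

503.9 mm

Magnification m = h/W = dᵢ/dₒ; combined with 1/f = 1/dₒ + 1/dᵢ this gives dₒ = f·(1 + W/h).
dₒ = 34.3 mm × (1 + 178/13) = 34.3 × 14.6923 ≈ 503.946 mm.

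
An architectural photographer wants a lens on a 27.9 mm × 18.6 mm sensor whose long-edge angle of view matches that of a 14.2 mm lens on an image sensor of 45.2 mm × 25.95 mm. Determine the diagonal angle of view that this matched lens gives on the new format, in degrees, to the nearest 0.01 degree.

Equal long-edge AOV ⇒ f₂ = f₁ · 27.9/45.2 = 14.2 × 0.61726 ≈ 8.7650 mm.
Sensor diagonal = √(27.9² + 18.6²) = √1124.3700 ≈ 33.5316 mm.
Diagonal AOV on the new format = 2·arctan(33.5316 / (2 × 8.7650)) = 2·arctan(1.91280) ≈ 124.7995°.

124.80°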